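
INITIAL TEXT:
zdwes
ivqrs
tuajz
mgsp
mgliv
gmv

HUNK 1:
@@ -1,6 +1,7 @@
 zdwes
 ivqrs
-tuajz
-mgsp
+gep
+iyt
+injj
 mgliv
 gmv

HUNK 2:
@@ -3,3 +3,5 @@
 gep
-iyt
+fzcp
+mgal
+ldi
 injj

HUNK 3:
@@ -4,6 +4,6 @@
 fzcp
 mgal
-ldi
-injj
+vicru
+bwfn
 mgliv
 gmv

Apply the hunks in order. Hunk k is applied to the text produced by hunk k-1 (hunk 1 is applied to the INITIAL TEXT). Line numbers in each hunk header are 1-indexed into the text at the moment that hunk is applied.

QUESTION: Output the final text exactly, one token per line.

Hunk 1: at line 1 remove [tuajz,mgsp] add [gep,iyt,injj] -> 7 lines: zdwes ivqrs gep iyt injj mgliv gmv
Hunk 2: at line 3 remove [iyt] add [fzcp,mgal,ldi] -> 9 lines: zdwes ivqrs gep fzcp mgal ldi injj mgliv gmv
Hunk 3: at line 4 remove [ldi,injj] add [vicru,bwfn] -> 9 lines: zdwes ivqrs gep fzcp mgal vicru bwfn mgliv gmv

Answer: zdwes
ivqrs
gep
fzcp
mgal
vicru
bwfn
mgliv
gmv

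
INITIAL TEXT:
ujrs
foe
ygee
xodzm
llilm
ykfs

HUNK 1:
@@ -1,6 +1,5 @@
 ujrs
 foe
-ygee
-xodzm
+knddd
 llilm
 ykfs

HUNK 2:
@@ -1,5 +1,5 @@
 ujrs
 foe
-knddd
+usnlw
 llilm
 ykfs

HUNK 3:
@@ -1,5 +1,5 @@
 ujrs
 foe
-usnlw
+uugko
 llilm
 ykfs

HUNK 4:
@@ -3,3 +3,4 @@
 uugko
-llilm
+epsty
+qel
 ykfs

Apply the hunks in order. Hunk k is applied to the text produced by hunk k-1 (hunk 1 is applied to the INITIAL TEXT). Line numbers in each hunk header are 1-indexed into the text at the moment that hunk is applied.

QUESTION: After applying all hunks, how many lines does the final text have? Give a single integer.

Answer: 6

Derivation:
Hunk 1: at line 1 remove [ygee,xodzm] add [knddd] -> 5 lines: ujrs foe knddd llilm ykfs
Hunk 2: at line 1 remove [knddd] add [usnlw] -> 5 lines: ujrs foe usnlw llilm ykfs
Hunk 3: at line 1 remove [usnlw] add [uugko] -> 5 lines: ujrs foe uugko llilm ykfs
Hunk 4: at line 3 remove [llilm] add [epsty,qel] -> 6 lines: ujrs foe uugko epsty qel ykfs
Final line count: 6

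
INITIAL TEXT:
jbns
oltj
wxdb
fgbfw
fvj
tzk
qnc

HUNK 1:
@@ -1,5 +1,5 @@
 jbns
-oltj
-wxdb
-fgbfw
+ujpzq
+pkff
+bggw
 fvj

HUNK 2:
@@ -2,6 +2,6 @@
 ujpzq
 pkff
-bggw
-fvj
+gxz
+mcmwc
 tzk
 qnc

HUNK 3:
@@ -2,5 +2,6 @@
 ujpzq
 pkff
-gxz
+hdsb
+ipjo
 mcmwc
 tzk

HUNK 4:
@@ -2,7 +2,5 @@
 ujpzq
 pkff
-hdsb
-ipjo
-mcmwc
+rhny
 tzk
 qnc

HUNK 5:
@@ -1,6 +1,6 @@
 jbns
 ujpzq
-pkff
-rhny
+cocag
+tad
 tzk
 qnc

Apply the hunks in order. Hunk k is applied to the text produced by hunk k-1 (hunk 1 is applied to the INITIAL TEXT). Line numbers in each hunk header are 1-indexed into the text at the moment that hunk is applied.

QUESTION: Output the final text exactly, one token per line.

Hunk 1: at line 1 remove [oltj,wxdb,fgbfw] add [ujpzq,pkff,bggw] -> 7 lines: jbns ujpzq pkff bggw fvj tzk qnc
Hunk 2: at line 2 remove [bggw,fvj] add [gxz,mcmwc] -> 7 lines: jbns ujpzq pkff gxz mcmwc tzk qnc
Hunk 3: at line 2 remove [gxz] add [hdsb,ipjo] -> 8 lines: jbns ujpzq pkff hdsb ipjo mcmwc tzk qnc
Hunk 4: at line 2 remove [hdsb,ipjo,mcmwc] add [rhny] -> 6 lines: jbns ujpzq pkff rhny tzk qnc
Hunk 5: at line 1 remove [pkff,rhny] add [cocag,tad] -> 6 lines: jbns ujpzq cocag tad tzk qnc

Answer: jbns
ujpzq
cocag
tad
tzk
qnc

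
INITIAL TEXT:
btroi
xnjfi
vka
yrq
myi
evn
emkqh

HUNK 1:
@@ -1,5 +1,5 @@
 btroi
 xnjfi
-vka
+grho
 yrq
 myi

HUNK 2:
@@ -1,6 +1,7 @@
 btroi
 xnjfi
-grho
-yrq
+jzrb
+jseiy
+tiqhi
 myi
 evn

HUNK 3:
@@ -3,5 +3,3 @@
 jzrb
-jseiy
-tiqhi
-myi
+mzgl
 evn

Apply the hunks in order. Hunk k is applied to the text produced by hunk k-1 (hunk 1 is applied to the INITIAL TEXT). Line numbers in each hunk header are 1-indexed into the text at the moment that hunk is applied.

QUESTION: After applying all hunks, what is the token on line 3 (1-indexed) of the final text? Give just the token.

Answer: jzrb

Derivation:
Hunk 1: at line 1 remove [vka] add [grho] -> 7 lines: btroi xnjfi grho yrq myi evn emkqh
Hunk 2: at line 1 remove [grho,yrq] add [jzrb,jseiy,tiqhi] -> 8 lines: btroi xnjfi jzrb jseiy tiqhi myi evn emkqh
Hunk 3: at line 3 remove [jseiy,tiqhi,myi] add [mzgl] -> 6 lines: btroi xnjfi jzrb mzgl evn emkqh
Final line 3: jzrb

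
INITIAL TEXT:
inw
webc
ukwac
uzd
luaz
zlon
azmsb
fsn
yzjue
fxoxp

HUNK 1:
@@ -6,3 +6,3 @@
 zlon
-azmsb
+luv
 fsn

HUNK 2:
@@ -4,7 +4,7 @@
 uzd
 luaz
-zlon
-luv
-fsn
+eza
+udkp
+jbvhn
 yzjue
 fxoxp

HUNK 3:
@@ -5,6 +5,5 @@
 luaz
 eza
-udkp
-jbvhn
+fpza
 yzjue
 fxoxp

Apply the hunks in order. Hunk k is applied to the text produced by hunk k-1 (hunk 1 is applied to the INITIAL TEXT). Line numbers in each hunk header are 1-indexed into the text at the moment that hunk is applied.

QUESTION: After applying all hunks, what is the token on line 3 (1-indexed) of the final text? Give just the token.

Hunk 1: at line 6 remove [azmsb] add [luv] -> 10 lines: inw webc ukwac uzd luaz zlon luv fsn yzjue fxoxp
Hunk 2: at line 4 remove [zlon,luv,fsn] add [eza,udkp,jbvhn] -> 10 lines: inw webc ukwac uzd luaz eza udkp jbvhn yzjue fxoxp
Hunk 3: at line 5 remove [udkp,jbvhn] add [fpza] -> 9 lines: inw webc ukwac uzd luaz eza fpza yzjue fxoxp
Final line 3: ukwac

Answer: ukwac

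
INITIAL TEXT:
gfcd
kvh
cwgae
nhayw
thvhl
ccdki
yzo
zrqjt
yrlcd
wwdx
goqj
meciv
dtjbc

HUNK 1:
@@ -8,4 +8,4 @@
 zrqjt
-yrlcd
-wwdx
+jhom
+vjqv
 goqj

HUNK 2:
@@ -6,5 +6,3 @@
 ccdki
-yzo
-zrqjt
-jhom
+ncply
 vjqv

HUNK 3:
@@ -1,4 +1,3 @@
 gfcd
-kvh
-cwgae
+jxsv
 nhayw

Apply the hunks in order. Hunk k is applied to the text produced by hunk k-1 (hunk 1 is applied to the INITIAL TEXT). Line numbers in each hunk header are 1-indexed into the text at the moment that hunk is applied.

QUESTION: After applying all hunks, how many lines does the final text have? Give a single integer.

Answer: 10

Derivation:
Hunk 1: at line 8 remove [yrlcd,wwdx] add [jhom,vjqv] -> 13 lines: gfcd kvh cwgae nhayw thvhl ccdki yzo zrqjt jhom vjqv goqj meciv dtjbc
Hunk 2: at line 6 remove [yzo,zrqjt,jhom] add [ncply] -> 11 lines: gfcd kvh cwgae nhayw thvhl ccdki ncply vjqv goqj meciv dtjbc
Hunk 3: at line 1 remove [kvh,cwgae] add [jxsv] -> 10 lines: gfcd jxsv nhayw thvhl ccdki ncply vjqv goqj meciv dtjbc
Final line count: 10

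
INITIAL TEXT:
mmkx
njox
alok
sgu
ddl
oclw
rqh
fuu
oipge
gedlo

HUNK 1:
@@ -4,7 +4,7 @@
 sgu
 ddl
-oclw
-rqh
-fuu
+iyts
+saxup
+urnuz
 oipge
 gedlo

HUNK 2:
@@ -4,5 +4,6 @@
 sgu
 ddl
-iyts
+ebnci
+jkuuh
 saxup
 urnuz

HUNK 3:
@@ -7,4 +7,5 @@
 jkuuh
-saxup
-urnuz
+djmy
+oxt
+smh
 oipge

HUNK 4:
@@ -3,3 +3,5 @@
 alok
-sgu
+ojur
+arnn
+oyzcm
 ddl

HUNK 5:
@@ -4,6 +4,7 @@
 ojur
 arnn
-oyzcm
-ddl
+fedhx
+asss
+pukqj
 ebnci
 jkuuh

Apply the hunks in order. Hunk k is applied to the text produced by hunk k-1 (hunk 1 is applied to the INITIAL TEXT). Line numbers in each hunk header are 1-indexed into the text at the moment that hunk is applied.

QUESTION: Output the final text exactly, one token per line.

Answer: mmkx
njox
alok
ojur
arnn
fedhx
asss
pukqj
ebnci
jkuuh
djmy
oxt
smh
oipge
gedlo

Derivation:
Hunk 1: at line 4 remove [oclw,rqh,fuu] add [iyts,saxup,urnuz] -> 10 lines: mmkx njox alok sgu ddl iyts saxup urnuz oipge gedlo
Hunk 2: at line 4 remove [iyts] add [ebnci,jkuuh] -> 11 lines: mmkx njox alok sgu ddl ebnci jkuuh saxup urnuz oipge gedlo
Hunk 3: at line 7 remove [saxup,urnuz] add [djmy,oxt,smh] -> 12 lines: mmkx njox alok sgu ddl ebnci jkuuh djmy oxt smh oipge gedlo
Hunk 4: at line 3 remove [sgu] add [ojur,arnn,oyzcm] -> 14 lines: mmkx njox alok ojur arnn oyzcm ddl ebnci jkuuh djmy oxt smh oipge gedlo
Hunk 5: at line 4 remove [oyzcm,ddl] add [fedhx,asss,pukqj] -> 15 lines: mmkx njox alok ojur arnn fedhx asss pukqj ebnci jkuuh djmy oxt smh oipge gedlo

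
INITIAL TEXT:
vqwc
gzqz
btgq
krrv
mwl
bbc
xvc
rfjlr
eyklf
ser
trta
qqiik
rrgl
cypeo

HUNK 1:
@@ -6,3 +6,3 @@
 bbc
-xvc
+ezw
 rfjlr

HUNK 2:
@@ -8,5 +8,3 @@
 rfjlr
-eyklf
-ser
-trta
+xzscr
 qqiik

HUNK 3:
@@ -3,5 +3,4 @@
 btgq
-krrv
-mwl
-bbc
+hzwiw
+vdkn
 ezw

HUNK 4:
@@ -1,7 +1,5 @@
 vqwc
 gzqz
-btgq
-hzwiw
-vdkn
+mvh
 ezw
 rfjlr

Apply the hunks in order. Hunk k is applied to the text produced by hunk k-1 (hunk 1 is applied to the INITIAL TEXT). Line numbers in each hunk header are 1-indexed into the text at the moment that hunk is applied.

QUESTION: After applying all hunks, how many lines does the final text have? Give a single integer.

Answer: 9

Derivation:
Hunk 1: at line 6 remove [xvc] add [ezw] -> 14 lines: vqwc gzqz btgq krrv mwl bbc ezw rfjlr eyklf ser trta qqiik rrgl cypeo
Hunk 2: at line 8 remove [eyklf,ser,trta] add [xzscr] -> 12 lines: vqwc gzqz btgq krrv mwl bbc ezw rfjlr xzscr qqiik rrgl cypeo
Hunk 3: at line 3 remove [krrv,mwl,bbc] add [hzwiw,vdkn] -> 11 lines: vqwc gzqz btgq hzwiw vdkn ezw rfjlr xzscr qqiik rrgl cypeo
Hunk 4: at line 1 remove [btgq,hzwiw,vdkn] add [mvh] -> 9 lines: vqwc gzqz mvh ezw rfjlr xzscr qqiik rrgl cypeo
Final line count: 9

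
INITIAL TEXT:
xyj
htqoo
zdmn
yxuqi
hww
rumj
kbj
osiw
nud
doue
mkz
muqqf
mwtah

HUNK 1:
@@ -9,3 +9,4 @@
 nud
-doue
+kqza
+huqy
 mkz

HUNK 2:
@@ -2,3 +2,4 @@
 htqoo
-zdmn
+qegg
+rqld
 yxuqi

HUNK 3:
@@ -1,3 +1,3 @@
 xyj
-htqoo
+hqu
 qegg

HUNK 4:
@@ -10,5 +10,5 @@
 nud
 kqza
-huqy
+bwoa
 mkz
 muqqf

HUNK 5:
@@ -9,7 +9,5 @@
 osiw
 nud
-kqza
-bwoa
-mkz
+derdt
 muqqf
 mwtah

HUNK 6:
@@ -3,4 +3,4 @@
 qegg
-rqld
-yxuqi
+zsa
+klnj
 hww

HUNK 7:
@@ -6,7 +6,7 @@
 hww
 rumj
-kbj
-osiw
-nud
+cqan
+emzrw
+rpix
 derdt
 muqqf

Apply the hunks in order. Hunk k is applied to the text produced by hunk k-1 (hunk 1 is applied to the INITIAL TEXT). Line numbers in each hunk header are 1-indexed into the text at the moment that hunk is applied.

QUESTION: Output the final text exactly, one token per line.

Hunk 1: at line 9 remove [doue] add [kqza,huqy] -> 14 lines: xyj htqoo zdmn yxuqi hww rumj kbj osiw nud kqza huqy mkz muqqf mwtah
Hunk 2: at line 2 remove [zdmn] add [qegg,rqld] -> 15 lines: xyj htqoo qegg rqld yxuqi hww rumj kbj osiw nud kqza huqy mkz muqqf mwtah
Hunk 3: at line 1 remove [htqoo] add [hqu] -> 15 lines: xyj hqu qegg rqld yxuqi hww rumj kbj osiw nud kqza huqy mkz muqqf mwtah
Hunk 4: at line 10 remove [huqy] add [bwoa] -> 15 lines: xyj hqu qegg rqld yxuqi hww rumj kbj osiw nud kqza bwoa mkz muqqf mwtah
Hunk 5: at line 9 remove [kqza,bwoa,mkz] add [derdt] -> 13 lines: xyj hqu qegg rqld yxuqi hww rumj kbj osiw nud derdt muqqf mwtah
Hunk 6: at line 3 remove [rqld,yxuqi] add [zsa,klnj] -> 13 lines: xyj hqu qegg zsa klnj hww rumj kbj osiw nud derdt muqqf mwtah
Hunk 7: at line 6 remove [kbj,osiw,nud] add [cqan,emzrw,rpix] -> 13 lines: xyj hqu qegg zsa klnj hww rumj cqan emzrw rpix derdt muqqf mwtah

Answer: xyj
hqu
qegg
zsa
klnj
hww
rumj
cqan
emzrw
rpix
derdt
muqqf
mwtah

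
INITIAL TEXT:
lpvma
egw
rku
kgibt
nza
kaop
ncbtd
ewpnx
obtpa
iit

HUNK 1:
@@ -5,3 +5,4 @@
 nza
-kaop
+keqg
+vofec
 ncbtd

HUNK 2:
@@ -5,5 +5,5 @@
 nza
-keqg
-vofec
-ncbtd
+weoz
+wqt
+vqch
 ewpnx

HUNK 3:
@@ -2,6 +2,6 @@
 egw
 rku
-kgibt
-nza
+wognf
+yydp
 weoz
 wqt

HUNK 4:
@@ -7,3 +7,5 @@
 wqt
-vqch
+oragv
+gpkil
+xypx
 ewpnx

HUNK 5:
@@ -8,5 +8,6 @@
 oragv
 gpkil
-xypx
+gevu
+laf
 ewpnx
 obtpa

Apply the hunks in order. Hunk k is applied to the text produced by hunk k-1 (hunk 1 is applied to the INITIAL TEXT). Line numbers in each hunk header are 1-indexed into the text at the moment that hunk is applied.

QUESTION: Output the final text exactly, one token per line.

Answer: lpvma
egw
rku
wognf
yydp
weoz
wqt
oragv
gpkil
gevu
laf
ewpnx
obtpa
iit

Derivation:
Hunk 1: at line 5 remove [kaop] add [keqg,vofec] -> 11 lines: lpvma egw rku kgibt nza keqg vofec ncbtd ewpnx obtpa iit
Hunk 2: at line 5 remove [keqg,vofec,ncbtd] add [weoz,wqt,vqch] -> 11 lines: lpvma egw rku kgibt nza weoz wqt vqch ewpnx obtpa iit
Hunk 3: at line 2 remove [kgibt,nza] add [wognf,yydp] -> 11 lines: lpvma egw rku wognf yydp weoz wqt vqch ewpnx obtpa iit
Hunk 4: at line 7 remove [vqch] add [oragv,gpkil,xypx] -> 13 lines: lpvma egw rku wognf yydp weoz wqt oragv gpkil xypx ewpnx obtpa iit
Hunk 5: at line 8 remove [xypx] add [gevu,laf] -> 14 lines: lpvma egw rku wognf yydp weoz wqt oragv gpkil gevu laf ewpnx obtpa iit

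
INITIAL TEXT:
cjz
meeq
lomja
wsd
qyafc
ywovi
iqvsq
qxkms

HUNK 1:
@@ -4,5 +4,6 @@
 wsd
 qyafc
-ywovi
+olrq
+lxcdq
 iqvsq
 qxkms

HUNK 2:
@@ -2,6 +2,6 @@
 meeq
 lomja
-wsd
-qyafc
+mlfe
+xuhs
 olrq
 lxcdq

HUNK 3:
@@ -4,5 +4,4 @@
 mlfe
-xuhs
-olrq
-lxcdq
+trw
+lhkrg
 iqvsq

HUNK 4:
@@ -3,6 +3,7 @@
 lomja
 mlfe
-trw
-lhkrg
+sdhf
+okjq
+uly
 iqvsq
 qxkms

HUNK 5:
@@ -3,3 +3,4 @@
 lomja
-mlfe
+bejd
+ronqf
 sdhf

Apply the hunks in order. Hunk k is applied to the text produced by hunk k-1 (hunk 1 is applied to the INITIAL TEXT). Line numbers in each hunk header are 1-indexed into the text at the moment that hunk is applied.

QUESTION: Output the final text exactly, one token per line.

Hunk 1: at line 4 remove [ywovi] add [olrq,lxcdq] -> 9 lines: cjz meeq lomja wsd qyafc olrq lxcdq iqvsq qxkms
Hunk 2: at line 2 remove [wsd,qyafc] add [mlfe,xuhs] -> 9 lines: cjz meeq lomja mlfe xuhs olrq lxcdq iqvsq qxkms
Hunk 3: at line 4 remove [xuhs,olrq,lxcdq] add [trw,lhkrg] -> 8 lines: cjz meeq lomja mlfe trw lhkrg iqvsq qxkms
Hunk 4: at line 3 remove [trw,lhkrg] add [sdhf,okjq,uly] -> 9 lines: cjz meeq lomja mlfe sdhf okjq uly iqvsq qxkms
Hunk 5: at line 3 remove [mlfe] add [bejd,ronqf] -> 10 lines: cjz meeq lomja bejd ronqf sdhf okjq uly iqvsq qxkms

Answer: cjz
meeq
lomja
bejd
ronqf
sdhf
okjq
uly
iqvsq
qxkms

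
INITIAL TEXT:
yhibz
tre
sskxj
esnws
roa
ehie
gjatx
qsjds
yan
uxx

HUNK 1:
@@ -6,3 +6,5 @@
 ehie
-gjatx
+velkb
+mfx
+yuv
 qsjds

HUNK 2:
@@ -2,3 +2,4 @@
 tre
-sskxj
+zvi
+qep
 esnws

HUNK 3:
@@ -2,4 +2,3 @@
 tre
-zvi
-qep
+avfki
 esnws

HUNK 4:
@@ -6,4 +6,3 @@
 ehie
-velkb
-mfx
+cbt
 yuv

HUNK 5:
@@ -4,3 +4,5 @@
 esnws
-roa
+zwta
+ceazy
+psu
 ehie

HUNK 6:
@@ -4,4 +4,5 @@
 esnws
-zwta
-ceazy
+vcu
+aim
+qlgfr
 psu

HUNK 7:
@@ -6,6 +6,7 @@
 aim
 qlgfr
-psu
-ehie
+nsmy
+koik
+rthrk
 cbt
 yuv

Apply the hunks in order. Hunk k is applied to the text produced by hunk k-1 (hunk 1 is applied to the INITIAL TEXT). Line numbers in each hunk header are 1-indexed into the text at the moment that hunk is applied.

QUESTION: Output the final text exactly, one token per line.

Answer: yhibz
tre
avfki
esnws
vcu
aim
qlgfr
nsmy
koik
rthrk
cbt
yuv
qsjds
yan
uxx

Derivation:
Hunk 1: at line 6 remove [gjatx] add [velkb,mfx,yuv] -> 12 lines: yhibz tre sskxj esnws roa ehie velkb mfx yuv qsjds yan uxx
Hunk 2: at line 2 remove [sskxj] add [zvi,qep] -> 13 lines: yhibz tre zvi qep esnws roa ehie velkb mfx yuv qsjds yan uxx
Hunk 3: at line 2 remove [zvi,qep] add [avfki] -> 12 lines: yhibz tre avfki esnws roa ehie velkb mfx yuv qsjds yan uxx
Hunk 4: at line 6 remove [velkb,mfx] add [cbt] -> 11 lines: yhibz tre avfki esnws roa ehie cbt yuv qsjds yan uxx
Hunk 5: at line 4 remove [roa] add [zwta,ceazy,psu] -> 13 lines: yhibz tre avfki esnws zwta ceazy psu ehie cbt yuv qsjds yan uxx
Hunk 6: at line 4 remove [zwta,ceazy] add [vcu,aim,qlgfr] -> 14 lines: yhibz tre avfki esnws vcu aim qlgfr psu ehie cbt yuv qsjds yan uxx
Hunk 7: at line 6 remove [psu,ehie] add [nsmy,koik,rthrk] -> 15 lines: yhibz tre avfki esnws vcu aim qlgfr nsmy koik rthrk cbt yuv qsjds yan uxx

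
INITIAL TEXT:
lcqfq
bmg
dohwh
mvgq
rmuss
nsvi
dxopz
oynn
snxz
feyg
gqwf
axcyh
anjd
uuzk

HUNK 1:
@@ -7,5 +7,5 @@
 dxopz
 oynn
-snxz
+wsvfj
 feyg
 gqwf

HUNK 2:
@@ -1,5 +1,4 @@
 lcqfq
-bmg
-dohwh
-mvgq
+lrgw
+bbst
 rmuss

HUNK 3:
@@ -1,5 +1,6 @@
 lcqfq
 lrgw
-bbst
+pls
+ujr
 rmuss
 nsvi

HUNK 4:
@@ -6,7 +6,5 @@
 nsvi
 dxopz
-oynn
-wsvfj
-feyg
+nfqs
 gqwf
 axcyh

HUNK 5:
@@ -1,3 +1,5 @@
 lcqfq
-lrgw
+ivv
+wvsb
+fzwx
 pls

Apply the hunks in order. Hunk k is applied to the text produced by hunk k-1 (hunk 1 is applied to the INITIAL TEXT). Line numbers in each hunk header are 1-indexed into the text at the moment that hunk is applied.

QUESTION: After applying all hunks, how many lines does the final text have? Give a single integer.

Hunk 1: at line 7 remove [snxz] add [wsvfj] -> 14 lines: lcqfq bmg dohwh mvgq rmuss nsvi dxopz oynn wsvfj feyg gqwf axcyh anjd uuzk
Hunk 2: at line 1 remove [bmg,dohwh,mvgq] add [lrgw,bbst] -> 13 lines: lcqfq lrgw bbst rmuss nsvi dxopz oynn wsvfj feyg gqwf axcyh anjd uuzk
Hunk 3: at line 1 remove [bbst] add [pls,ujr] -> 14 lines: lcqfq lrgw pls ujr rmuss nsvi dxopz oynn wsvfj feyg gqwf axcyh anjd uuzk
Hunk 4: at line 6 remove [oynn,wsvfj,feyg] add [nfqs] -> 12 lines: lcqfq lrgw pls ujr rmuss nsvi dxopz nfqs gqwf axcyh anjd uuzk
Hunk 5: at line 1 remove [lrgw] add [ivv,wvsb,fzwx] -> 14 lines: lcqfq ivv wvsb fzwx pls ujr rmuss nsvi dxopz nfqs gqwf axcyh anjd uuzk
Final line count: 14

Answer: 14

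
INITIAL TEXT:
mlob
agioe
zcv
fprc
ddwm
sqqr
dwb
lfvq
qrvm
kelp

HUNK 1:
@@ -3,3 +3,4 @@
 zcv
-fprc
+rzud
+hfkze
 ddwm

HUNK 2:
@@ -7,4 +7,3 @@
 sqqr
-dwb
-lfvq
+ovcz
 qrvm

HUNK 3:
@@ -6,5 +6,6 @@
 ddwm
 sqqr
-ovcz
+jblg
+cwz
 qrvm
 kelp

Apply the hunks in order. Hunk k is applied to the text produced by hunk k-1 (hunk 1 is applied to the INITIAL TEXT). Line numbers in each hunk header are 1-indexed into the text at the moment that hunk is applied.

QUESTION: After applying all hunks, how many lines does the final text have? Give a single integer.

Answer: 11

Derivation:
Hunk 1: at line 3 remove [fprc] add [rzud,hfkze] -> 11 lines: mlob agioe zcv rzud hfkze ddwm sqqr dwb lfvq qrvm kelp
Hunk 2: at line 7 remove [dwb,lfvq] add [ovcz] -> 10 lines: mlob agioe zcv rzud hfkze ddwm sqqr ovcz qrvm kelp
Hunk 3: at line 6 remove [ovcz] add [jblg,cwz] -> 11 lines: mlob agioe zcv rzud hfkze ddwm sqqr jblg cwz qrvm kelp
Final line count: 11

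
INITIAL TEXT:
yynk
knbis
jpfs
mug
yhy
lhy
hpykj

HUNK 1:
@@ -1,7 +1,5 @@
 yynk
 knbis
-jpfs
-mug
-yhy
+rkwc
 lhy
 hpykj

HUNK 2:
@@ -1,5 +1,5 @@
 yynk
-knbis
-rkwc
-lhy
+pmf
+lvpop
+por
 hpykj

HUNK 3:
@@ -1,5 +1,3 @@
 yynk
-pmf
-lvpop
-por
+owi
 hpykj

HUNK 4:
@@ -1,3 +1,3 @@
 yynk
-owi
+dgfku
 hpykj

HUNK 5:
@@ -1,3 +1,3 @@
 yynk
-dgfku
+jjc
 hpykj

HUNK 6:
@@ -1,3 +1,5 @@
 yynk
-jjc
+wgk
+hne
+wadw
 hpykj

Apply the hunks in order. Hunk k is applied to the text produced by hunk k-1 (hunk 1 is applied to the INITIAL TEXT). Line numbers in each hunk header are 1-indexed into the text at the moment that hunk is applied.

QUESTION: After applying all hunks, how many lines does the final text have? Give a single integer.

Hunk 1: at line 1 remove [jpfs,mug,yhy] add [rkwc] -> 5 lines: yynk knbis rkwc lhy hpykj
Hunk 2: at line 1 remove [knbis,rkwc,lhy] add [pmf,lvpop,por] -> 5 lines: yynk pmf lvpop por hpykj
Hunk 3: at line 1 remove [pmf,lvpop,por] add [owi] -> 3 lines: yynk owi hpykj
Hunk 4: at line 1 remove [owi] add [dgfku] -> 3 lines: yynk dgfku hpykj
Hunk 5: at line 1 remove [dgfku] add [jjc] -> 3 lines: yynk jjc hpykj
Hunk 6: at line 1 remove [jjc] add [wgk,hne,wadw] -> 5 lines: yynk wgk hne wadw hpykj
Final line count: 5

Answer: 5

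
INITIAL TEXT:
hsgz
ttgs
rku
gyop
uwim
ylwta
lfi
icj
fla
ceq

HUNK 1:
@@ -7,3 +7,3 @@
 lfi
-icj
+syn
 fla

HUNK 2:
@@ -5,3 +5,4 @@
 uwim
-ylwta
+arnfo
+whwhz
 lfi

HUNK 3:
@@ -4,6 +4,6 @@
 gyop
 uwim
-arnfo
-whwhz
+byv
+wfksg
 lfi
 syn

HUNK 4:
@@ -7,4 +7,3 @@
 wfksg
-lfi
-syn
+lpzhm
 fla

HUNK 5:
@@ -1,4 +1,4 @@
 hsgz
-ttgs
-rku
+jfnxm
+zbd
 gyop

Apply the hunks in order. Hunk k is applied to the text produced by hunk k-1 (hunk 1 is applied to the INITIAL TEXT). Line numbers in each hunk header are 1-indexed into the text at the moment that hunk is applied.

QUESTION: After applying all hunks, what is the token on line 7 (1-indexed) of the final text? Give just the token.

Hunk 1: at line 7 remove [icj] add [syn] -> 10 lines: hsgz ttgs rku gyop uwim ylwta lfi syn fla ceq
Hunk 2: at line 5 remove [ylwta] add [arnfo,whwhz] -> 11 lines: hsgz ttgs rku gyop uwim arnfo whwhz lfi syn fla ceq
Hunk 3: at line 4 remove [arnfo,whwhz] add [byv,wfksg] -> 11 lines: hsgz ttgs rku gyop uwim byv wfksg lfi syn fla ceq
Hunk 4: at line 7 remove [lfi,syn] add [lpzhm] -> 10 lines: hsgz ttgs rku gyop uwim byv wfksg lpzhm fla ceq
Hunk 5: at line 1 remove [ttgs,rku] add [jfnxm,zbd] -> 10 lines: hsgz jfnxm zbd gyop uwim byv wfksg lpzhm fla ceq
Final line 7: wfksg

Answer: wfksg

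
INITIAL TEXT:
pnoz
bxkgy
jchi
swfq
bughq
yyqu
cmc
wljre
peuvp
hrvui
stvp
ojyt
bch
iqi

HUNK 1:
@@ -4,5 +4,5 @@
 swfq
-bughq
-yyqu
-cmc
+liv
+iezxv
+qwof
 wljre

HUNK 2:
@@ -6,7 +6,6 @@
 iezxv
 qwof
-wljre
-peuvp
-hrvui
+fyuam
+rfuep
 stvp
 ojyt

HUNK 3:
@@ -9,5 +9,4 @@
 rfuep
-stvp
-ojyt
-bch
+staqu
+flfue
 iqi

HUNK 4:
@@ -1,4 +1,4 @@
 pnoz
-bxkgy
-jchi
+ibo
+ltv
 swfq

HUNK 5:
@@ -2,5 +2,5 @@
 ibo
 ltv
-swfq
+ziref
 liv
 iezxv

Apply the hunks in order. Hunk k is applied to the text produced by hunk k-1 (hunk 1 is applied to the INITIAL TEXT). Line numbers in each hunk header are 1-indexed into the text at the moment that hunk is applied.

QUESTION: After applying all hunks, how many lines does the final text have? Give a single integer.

Answer: 12

Derivation:
Hunk 1: at line 4 remove [bughq,yyqu,cmc] add [liv,iezxv,qwof] -> 14 lines: pnoz bxkgy jchi swfq liv iezxv qwof wljre peuvp hrvui stvp ojyt bch iqi
Hunk 2: at line 6 remove [wljre,peuvp,hrvui] add [fyuam,rfuep] -> 13 lines: pnoz bxkgy jchi swfq liv iezxv qwof fyuam rfuep stvp ojyt bch iqi
Hunk 3: at line 9 remove [stvp,ojyt,bch] add [staqu,flfue] -> 12 lines: pnoz bxkgy jchi swfq liv iezxv qwof fyuam rfuep staqu flfue iqi
Hunk 4: at line 1 remove [bxkgy,jchi] add [ibo,ltv] -> 12 lines: pnoz ibo ltv swfq liv iezxv qwof fyuam rfuep staqu flfue iqi
Hunk 5: at line 2 remove [swfq] add [ziref] -> 12 lines: pnoz ibo ltv ziref liv iezxv qwof fyuam rfuep staqu flfue iqi
Final line count: 12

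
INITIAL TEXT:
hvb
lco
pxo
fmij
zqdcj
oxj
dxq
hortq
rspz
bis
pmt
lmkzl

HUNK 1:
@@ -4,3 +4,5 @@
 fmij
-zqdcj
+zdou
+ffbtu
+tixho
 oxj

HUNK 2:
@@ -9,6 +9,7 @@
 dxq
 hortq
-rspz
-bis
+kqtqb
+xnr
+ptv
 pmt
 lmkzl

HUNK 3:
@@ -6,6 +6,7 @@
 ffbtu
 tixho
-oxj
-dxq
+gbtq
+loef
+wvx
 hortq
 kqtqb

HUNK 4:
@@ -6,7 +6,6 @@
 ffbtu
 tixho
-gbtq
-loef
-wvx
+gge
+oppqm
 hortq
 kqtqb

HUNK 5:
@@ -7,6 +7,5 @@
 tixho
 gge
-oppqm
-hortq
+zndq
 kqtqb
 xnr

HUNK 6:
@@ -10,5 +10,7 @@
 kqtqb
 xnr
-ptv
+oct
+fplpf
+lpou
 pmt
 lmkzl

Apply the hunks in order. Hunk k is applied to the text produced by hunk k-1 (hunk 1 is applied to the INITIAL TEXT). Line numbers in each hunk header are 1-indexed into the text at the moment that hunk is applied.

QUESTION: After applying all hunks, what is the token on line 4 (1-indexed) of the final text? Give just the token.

Hunk 1: at line 4 remove [zqdcj] add [zdou,ffbtu,tixho] -> 14 lines: hvb lco pxo fmij zdou ffbtu tixho oxj dxq hortq rspz bis pmt lmkzl
Hunk 2: at line 9 remove [rspz,bis] add [kqtqb,xnr,ptv] -> 15 lines: hvb lco pxo fmij zdou ffbtu tixho oxj dxq hortq kqtqb xnr ptv pmt lmkzl
Hunk 3: at line 6 remove [oxj,dxq] add [gbtq,loef,wvx] -> 16 lines: hvb lco pxo fmij zdou ffbtu tixho gbtq loef wvx hortq kqtqb xnr ptv pmt lmkzl
Hunk 4: at line 6 remove [gbtq,loef,wvx] add [gge,oppqm] -> 15 lines: hvb lco pxo fmij zdou ffbtu tixho gge oppqm hortq kqtqb xnr ptv pmt lmkzl
Hunk 5: at line 7 remove [oppqm,hortq] add [zndq] -> 14 lines: hvb lco pxo fmij zdou ffbtu tixho gge zndq kqtqb xnr ptv pmt lmkzl
Hunk 6: at line 10 remove [ptv] add [oct,fplpf,lpou] -> 16 lines: hvb lco pxo fmij zdou ffbtu tixho gge zndq kqtqb xnr oct fplpf lpou pmt lmkzl
Final line 4: fmij

Answer: fmij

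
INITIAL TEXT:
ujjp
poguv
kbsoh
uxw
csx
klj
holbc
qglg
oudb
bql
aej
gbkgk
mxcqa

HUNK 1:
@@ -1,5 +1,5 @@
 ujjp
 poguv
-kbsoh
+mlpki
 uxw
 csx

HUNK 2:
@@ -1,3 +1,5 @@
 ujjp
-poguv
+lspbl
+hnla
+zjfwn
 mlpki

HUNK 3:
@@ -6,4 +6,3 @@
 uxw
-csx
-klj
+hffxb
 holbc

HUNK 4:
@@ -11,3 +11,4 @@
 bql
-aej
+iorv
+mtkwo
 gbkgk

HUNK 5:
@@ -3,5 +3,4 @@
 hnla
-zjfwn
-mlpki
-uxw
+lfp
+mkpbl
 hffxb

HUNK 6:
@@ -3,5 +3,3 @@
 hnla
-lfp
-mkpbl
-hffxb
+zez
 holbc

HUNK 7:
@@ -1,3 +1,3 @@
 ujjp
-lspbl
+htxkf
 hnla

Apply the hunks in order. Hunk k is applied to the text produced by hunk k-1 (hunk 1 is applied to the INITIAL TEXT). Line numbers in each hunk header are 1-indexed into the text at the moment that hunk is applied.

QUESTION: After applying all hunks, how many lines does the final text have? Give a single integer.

Hunk 1: at line 1 remove [kbsoh] add [mlpki] -> 13 lines: ujjp poguv mlpki uxw csx klj holbc qglg oudb bql aej gbkgk mxcqa
Hunk 2: at line 1 remove [poguv] add [lspbl,hnla,zjfwn] -> 15 lines: ujjp lspbl hnla zjfwn mlpki uxw csx klj holbc qglg oudb bql aej gbkgk mxcqa
Hunk 3: at line 6 remove [csx,klj] add [hffxb] -> 14 lines: ujjp lspbl hnla zjfwn mlpki uxw hffxb holbc qglg oudb bql aej gbkgk mxcqa
Hunk 4: at line 11 remove [aej] add [iorv,mtkwo] -> 15 lines: ujjp lspbl hnla zjfwn mlpki uxw hffxb holbc qglg oudb bql iorv mtkwo gbkgk mxcqa
Hunk 5: at line 3 remove [zjfwn,mlpki,uxw] add [lfp,mkpbl] -> 14 lines: ujjp lspbl hnla lfp mkpbl hffxb holbc qglg oudb bql iorv mtkwo gbkgk mxcqa
Hunk 6: at line 3 remove [lfp,mkpbl,hffxb] add [zez] -> 12 lines: ujjp lspbl hnla zez holbc qglg oudb bql iorv mtkwo gbkgk mxcqa
Hunk 7: at line 1 remove [lspbl] add [htxkf] -> 12 lines: ujjp htxkf hnla zez holbc qglg oudb bql iorv mtkwo gbkgk mxcqa
Final line count: 12

Answer: 12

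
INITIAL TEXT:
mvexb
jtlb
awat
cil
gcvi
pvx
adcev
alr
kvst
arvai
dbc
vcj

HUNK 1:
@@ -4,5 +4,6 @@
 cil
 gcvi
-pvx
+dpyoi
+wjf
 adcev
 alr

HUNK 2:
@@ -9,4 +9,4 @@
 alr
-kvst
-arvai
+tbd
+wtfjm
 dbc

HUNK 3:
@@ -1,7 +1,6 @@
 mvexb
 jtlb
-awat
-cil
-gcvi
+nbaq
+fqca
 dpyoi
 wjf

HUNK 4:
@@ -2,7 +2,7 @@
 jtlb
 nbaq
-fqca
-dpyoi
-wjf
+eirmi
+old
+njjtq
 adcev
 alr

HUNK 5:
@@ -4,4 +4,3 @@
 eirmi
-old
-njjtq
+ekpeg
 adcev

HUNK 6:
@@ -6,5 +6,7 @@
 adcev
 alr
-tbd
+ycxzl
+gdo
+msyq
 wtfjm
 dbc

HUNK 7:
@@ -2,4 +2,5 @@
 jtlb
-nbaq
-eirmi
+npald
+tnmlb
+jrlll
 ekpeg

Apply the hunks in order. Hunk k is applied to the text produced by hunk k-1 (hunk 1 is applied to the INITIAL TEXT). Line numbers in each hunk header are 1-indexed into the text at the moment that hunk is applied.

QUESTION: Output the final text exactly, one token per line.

Hunk 1: at line 4 remove [pvx] add [dpyoi,wjf] -> 13 lines: mvexb jtlb awat cil gcvi dpyoi wjf adcev alr kvst arvai dbc vcj
Hunk 2: at line 9 remove [kvst,arvai] add [tbd,wtfjm] -> 13 lines: mvexb jtlb awat cil gcvi dpyoi wjf adcev alr tbd wtfjm dbc vcj
Hunk 3: at line 1 remove [awat,cil,gcvi] add [nbaq,fqca] -> 12 lines: mvexb jtlb nbaq fqca dpyoi wjf adcev alr tbd wtfjm dbc vcj
Hunk 4: at line 2 remove [fqca,dpyoi,wjf] add [eirmi,old,njjtq] -> 12 lines: mvexb jtlb nbaq eirmi old njjtq adcev alr tbd wtfjm dbc vcj
Hunk 5: at line 4 remove [old,njjtq] add [ekpeg] -> 11 lines: mvexb jtlb nbaq eirmi ekpeg adcev alr tbd wtfjm dbc vcj
Hunk 6: at line 6 remove [tbd] add [ycxzl,gdo,msyq] -> 13 lines: mvexb jtlb nbaq eirmi ekpeg adcev alr ycxzl gdo msyq wtfjm dbc vcj
Hunk 7: at line 2 remove [nbaq,eirmi] add [npald,tnmlb,jrlll] -> 14 lines: mvexb jtlb npald tnmlb jrlll ekpeg adcev alr ycxzl gdo msyq wtfjm dbc vcj

Answer: mvexb
jtlb
npald
tnmlb
jrlll
ekpeg
adcev
alr
ycxzl
gdo
msyq
wtfjm
dbc
vcj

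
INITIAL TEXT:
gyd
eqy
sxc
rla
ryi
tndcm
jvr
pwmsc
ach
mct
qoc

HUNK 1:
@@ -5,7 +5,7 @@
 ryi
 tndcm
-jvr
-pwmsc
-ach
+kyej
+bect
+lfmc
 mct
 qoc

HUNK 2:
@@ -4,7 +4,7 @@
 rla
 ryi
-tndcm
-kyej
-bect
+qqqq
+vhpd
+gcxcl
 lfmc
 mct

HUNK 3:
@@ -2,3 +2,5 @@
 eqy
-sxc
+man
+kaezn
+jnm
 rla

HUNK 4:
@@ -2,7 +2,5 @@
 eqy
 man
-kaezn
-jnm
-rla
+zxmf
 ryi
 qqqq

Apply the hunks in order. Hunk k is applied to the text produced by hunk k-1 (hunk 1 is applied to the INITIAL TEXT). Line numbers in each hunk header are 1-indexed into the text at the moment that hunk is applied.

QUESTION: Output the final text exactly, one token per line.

Answer: gyd
eqy
man
zxmf
ryi
qqqq
vhpd
gcxcl
lfmc
mct
qoc

Derivation:
Hunk 1: at line 5 remove [jvr,pwmsc,ach] add [kyej,bect,lfmc] -> 11 lines: gyd eqy sxc rla ryi tndcm kyej bect lfmc mct qoc
Hunk 2: at line 4 remove [tndcm,kyej,bect] add [qqqq,vhpd,gcxcl] -> 11 lines: gyd eqy sxc rla ryi qqqq vhpd gcxcl lfmc mct qoc
Hunk 3: at line 2 remove [sxc] add [man,kaezn,jnm] -> 13 lines: gyd eqy man kaezn jnm rla ryi qqqq vhpd gcxcl lfmc mct qoc
Hunk 4: at line 2 remove [kaezn,jnm,rla] add [zxmf] -> 11 lines: gyd eqy man zxmf ryi qqqq vhpd gcxcl lfmc mct qoc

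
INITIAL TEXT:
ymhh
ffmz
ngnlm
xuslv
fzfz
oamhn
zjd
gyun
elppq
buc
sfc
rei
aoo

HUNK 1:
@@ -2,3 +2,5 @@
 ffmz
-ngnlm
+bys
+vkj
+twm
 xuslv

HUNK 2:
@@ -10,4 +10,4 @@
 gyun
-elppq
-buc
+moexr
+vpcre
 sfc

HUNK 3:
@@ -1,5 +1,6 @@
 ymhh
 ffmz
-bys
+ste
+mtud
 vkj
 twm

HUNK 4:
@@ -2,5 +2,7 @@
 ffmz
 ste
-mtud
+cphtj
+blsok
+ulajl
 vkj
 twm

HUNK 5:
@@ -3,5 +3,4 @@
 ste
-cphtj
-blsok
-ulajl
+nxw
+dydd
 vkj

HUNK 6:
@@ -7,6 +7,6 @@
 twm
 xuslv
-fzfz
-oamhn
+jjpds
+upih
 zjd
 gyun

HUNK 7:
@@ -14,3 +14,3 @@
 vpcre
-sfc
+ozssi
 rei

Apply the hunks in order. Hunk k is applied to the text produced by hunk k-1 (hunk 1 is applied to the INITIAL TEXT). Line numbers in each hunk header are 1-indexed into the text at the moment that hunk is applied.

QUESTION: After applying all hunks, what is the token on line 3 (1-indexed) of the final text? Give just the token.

Hunk 1: at line 2 remove [ngnlm] add [bys,vkj,twm] -> 15 lines: ymhh ffmz bys vkj twm xuslv fzfz oamhn zjd gyun elppq buc sfc rei aoo
Hunk 2: at line 10 remove [elppq,buc] add [moexr,vpcre] -> 15 lines: ymhh ffmz bys vkj twm xuslv fzfz oamhn zjd gyun moexr vpcre sfc rei aoo
Hunk 3: at line 1 remove [bys] add [ste,mtud] -> 16 lines: ymhh ffmz ste mtud vkj twm xuslv fzfz oamhn zjd gyun moexr vpcre sfc rei aoo
Hunk 4: at line 2 remove [mtud] add [cphtj,blsok,ulajl] -> 18 lines: ymhh ffmz ste cphtj blsok ulajl vkj twm xuslv fzfz oamhn zjd gyun moexr vpcre sfc rei aoo
Hunk 5: at line 3 remove [cphtj,blsok,ulajl] add [nxw,dydd] -> 17 lines: ymhh ffmz ste nxw dydd vkj twm xuslv fzfz oamhn zjd gyun moexr vpcre sfc rei aoo
Hunk 6: at line 7 remove [fzfz,oamhn] add [jjpds,upih] -> 17 lines: ymhh ffmz ste nxw dydd vkj twm xuslv jjpds upih zjd gyun moexr vpcre sfc rei aoo
Hunk 7: at line 14 remove [sfc] add [ozssi] -> 17 lines: ymhh ffmz ste nxw dydd vkj twm xuslv jjpds upih zjd gyun moexr vpcre ozssi rei aoo
Final line 3: ste

Answer: ste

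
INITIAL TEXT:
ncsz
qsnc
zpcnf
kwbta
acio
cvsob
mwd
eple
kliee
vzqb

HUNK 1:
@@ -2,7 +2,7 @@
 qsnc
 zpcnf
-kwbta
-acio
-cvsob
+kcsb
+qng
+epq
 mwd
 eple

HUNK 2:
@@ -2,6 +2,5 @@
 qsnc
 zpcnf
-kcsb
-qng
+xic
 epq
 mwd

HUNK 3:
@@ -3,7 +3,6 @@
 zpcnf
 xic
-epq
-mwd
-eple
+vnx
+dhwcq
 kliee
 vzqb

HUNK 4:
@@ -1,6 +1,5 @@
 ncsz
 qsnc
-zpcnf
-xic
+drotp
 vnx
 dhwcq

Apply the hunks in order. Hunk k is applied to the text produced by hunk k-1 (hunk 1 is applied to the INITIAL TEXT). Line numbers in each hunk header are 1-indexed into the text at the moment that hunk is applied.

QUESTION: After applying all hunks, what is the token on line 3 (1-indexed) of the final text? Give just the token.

Hunk 1: at line 2 remove [kwbta,acio,cvsob] add [kcsb,qng,epq] -> 10 lines: ncsz qsnc zpcnf kcsb qng epq mwd eple kliee vzqb
Hunk 2: at line 2 remove [kcsb,qng] add [xic] -> 9 lines: ncsz qsnc zpcnf xic epq mwd eple kliee vzqb
Hunk 3: at line 3 remove [epq,mwd,eple] add [vnx,dhwcq] -> 8 lines: ncsz qsnc zpcnf xic vnx dhwcq kliee vzqb
Hunk 4: at line 1 remove [zpcnf,xic] add [drotp] -> 7 lines: ncsz qsnc drotp vnx dhwcq kliee vzqb
Final line 3: drotp

Answer: drotp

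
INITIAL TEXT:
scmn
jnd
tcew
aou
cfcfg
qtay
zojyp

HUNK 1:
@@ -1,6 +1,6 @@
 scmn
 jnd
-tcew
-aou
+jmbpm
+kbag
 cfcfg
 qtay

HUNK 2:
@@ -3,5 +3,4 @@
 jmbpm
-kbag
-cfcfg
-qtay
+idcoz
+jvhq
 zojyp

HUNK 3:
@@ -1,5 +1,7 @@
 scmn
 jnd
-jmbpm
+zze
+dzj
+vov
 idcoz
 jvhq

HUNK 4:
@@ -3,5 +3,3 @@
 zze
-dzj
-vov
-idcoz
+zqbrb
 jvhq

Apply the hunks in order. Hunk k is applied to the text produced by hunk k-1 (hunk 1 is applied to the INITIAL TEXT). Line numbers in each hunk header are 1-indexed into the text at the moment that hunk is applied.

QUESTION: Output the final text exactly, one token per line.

Answer: scmn
jnd
zze
zqbrb
jvhq
zojyp

Derivation:
Hunk 1: at line 1 remove [tcew,aou] add [jmbpm,kbag] -> 7 lines: scmn jnd jmbpm kbag cfcfg qtay zojyp
Hunk 2: at line 3 remove [kbag,cfcfg,qtay] add [idcoz,jvhq] -> 6 lines: scmn jnd jmbpm idcoz jvhq zojyp
Hunk 3: at line 1 remove [jmbpm] add [zze,dzj,vov] -> 8 lines: scmn jnd zze dzj vov idcoz jvhq zojyp
Hunk 4: at line 3 remove [dzj,vov,idcoz] add [zqbrb] -> 6 lines: scmn jnd zze zqbrb jvhq zojyp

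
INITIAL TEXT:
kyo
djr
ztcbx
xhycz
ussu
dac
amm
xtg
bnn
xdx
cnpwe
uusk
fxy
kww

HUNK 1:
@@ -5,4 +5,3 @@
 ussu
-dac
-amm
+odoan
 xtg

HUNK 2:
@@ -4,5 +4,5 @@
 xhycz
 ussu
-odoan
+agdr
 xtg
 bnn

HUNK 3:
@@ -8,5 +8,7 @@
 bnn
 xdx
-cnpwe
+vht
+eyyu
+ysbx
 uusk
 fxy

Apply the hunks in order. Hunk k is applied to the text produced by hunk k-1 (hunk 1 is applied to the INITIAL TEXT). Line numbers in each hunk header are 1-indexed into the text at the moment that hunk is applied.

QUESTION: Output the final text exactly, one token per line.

Hunk 1: at line 5 remove [dac,amm] add [odoan] -> 13 lines: kyo djr ztcbx xhycz ussu odoan xtg bnn xdx cnpwe uusk fxy kww
Hunk 2: at line 4 remove [odoan] add [agdr] -> 13 lines: kyo djr ztcbx xhycz ussu agdr xtg bnn xdx cnpwe uusk fxy kww
Hunk 3: at line 8 remove [cnpwe] add [vht,eyyu,ysbx] -> 15 lines: kyo djr ztcbx xhycz ussu agdr xtg bnn xdx vht eyyu ysbx uusk fxy kww

Answer: kyo
djr
ztcbx
xhycz
ussu
agdr
xtg
bnn
xdx
vht
eyyu
ysbx
uusk
fxy
kww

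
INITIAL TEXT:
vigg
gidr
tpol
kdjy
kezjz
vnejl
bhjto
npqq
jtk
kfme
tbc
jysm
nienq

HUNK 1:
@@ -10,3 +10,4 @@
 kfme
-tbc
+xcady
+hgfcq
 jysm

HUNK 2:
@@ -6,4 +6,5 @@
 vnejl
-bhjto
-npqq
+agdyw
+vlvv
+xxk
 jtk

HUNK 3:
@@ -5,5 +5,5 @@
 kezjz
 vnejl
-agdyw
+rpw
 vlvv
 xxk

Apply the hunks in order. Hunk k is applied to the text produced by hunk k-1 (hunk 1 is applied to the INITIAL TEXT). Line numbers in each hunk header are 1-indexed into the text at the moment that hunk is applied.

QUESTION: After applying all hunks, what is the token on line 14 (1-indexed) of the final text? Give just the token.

Answer: jysm

Derivation:
Hunk 1: at line 10 remove [tbc] add [xcady,hgfcq] -> 14 lines: vigg gidr tpol kdjy kezjz vnejl bhjto npqq jtk kfme xcady hgfcq jysm nienq
Hunk 2: at line 6 remove [bhjto,npqq] add [agdyw,vlvv,xxk] -> 15 lines: vigg gidr tpol kdjy kezjz vnejl agdyw vlvv xxk jtk kfme xcady hgfcq jysm nienq
Hunk 3: at line 5 remove [agdyw] add [rpw] -> 15 lines: vigg gidr tpol kdjy kezjz vnejl rpw vlvv xxk jtk kfme xcady hgfcq jysm nienq
Final line 14: jysm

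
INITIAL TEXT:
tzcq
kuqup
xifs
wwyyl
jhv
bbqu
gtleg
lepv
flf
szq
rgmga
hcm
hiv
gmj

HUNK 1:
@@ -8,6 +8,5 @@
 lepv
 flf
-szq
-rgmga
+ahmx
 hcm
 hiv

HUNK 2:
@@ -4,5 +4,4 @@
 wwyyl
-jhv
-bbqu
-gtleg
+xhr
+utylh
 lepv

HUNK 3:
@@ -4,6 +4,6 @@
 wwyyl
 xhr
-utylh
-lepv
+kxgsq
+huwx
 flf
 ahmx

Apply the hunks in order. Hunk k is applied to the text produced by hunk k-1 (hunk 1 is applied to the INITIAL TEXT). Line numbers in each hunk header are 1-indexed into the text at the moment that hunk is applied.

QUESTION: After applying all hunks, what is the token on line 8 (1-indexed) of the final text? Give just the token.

Hunk 1: at line 8 remove [szq,rgmga] add [ahmx] -> 13 lines: tzcq kuqup xifs wwyyl jhv bbqu gtleg lepv flf ahmx hcm hiv gmj
Hunk 2: at line 4 remove [jhv,bbqu,gtleg] add [xhr,utylh] -> 12 lines: tzcq kuqup xifs wwyyl xhr utylh lepv flf ahmx hcm hiv gmj
Hunk 3: at line 4 remove [utylh,lepv] add [kxgsq,huwx] -> 12 lines: tzcq kuqup xifs wwyyl xhr kxgsq huwx flf ahmx hcm hiv gmj
Final line 8: flf

Answer: flf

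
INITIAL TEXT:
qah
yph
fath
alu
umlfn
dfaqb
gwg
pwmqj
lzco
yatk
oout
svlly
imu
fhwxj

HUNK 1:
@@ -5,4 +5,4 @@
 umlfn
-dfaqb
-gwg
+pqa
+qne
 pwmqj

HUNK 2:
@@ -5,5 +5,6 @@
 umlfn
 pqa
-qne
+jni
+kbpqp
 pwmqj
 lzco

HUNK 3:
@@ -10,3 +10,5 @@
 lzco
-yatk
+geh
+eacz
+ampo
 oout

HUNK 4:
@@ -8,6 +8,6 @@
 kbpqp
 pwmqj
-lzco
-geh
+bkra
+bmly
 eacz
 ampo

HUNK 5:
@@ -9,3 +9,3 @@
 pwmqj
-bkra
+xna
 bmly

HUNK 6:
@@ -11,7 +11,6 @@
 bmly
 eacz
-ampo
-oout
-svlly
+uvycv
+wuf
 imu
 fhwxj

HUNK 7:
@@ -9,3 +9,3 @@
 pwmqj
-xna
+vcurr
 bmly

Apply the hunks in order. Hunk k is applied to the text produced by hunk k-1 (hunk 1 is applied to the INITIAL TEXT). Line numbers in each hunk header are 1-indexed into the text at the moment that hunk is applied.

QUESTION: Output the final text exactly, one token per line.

Answer: qah
yph
fath
alu
umlfn
pqa
jni
kbpqp
pwmqj
vcurr
bmly
eacz
uvycv
wuf
imu
fhwxj

Derivation:
Hunk 1: at line 5 remove [dfaqb,gwg] add [pqa,qne] -> 14 lines: qah yph fath alu umlfn pqa qne pwmqj lzco yatk oout svlly imu fhwxj
Hunk 2: at line 5 remove [qne] add [jni,kbpqp] -> 15 lines: qah yph fath alu umlfn pqa jni kbpqp pwmqj lzco yatk oout svlly imu fhwxj
Hunk 3: at line 10 remove [yatk] add [geh,eacz,ampo] -> 17 lines: qah yph fath alu umlfn pqa jni kbpqp pwmqj lzco geh eacz ampo oout svlly imu fhwxj
Hunk 4: at line 8 remove [lzco,geh] add [bkra,bmly] -> 17 lines: qah yph fath alu umlfn pqa jni kbpqp pwmqj bkra bmly eacz ampo oout svlly imu fhwxj
Hunk 5: at line 9 remove [bkra] add [xna] -> 17 lines: qah yph fath alu umlfn pqa jni kbpqp pwmqj xna bmly eacz ampo oout svlly imu fhwxj
Hunk 6: at line 11 remove [ampo,oout,svlly] add [uvycv,wuf] -> 16 lines: qah yph fath alu umlfn pqa jni kbpqp pwmqj xna bmly eacz uvycv wuf imu fhwxj
Hunk 7: at line 9 remove [xna] add [vcurr] -> 16 lines: qah yph fath alu umlfn pqa jni kbpqp pwmqj vcurr bmly eacz uvycv wuf imu fhwxj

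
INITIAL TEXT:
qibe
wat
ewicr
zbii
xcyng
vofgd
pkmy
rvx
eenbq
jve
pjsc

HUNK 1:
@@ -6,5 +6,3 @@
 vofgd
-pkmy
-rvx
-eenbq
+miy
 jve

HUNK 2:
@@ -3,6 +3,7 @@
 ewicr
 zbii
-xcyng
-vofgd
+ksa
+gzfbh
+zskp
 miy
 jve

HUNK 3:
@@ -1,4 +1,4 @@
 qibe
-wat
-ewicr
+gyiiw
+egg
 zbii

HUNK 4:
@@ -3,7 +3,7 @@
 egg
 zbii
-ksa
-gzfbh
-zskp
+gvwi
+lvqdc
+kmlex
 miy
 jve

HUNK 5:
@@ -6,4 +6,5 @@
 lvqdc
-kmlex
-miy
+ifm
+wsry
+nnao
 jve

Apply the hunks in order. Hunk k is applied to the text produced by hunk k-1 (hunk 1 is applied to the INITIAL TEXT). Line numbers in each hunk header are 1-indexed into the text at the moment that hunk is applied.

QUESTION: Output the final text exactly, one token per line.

Hunk 1: at line 6 remove [pkmy,rvx,eenbq] add [miy] -> 9 lines: qibe wat ewicr zbii xcyng vofgd miy jve pjsc
Hunk 2: at line 3 remove [xcyng,vofgd] add [ksa,gzfbh,zskp] -> 10 lines: qibe wat ewicr zbii ksa gzfbh zskp miy jve pjsc
Hunk 3: at line 1 remove [wat,ewicr] add [gyiiw,egg] -> 10 lines: qibe gyiiw egg zbii ksa gzfbh zskp miy jve pjsc
Hunk 4: at line 3 remove [ksa,gzfbh,zskp] add [gvwi,lvqdc,kmlex] -> 10 lines: qibe gyiiw egg zbii gvwi lvqdc kmlex miy jve pjsc
Hunk 5: at line 6 remove [kmlex,miy] add [ifm,wsry,nnao] -> 11 lines: qibe gyiiw egg zbii gvwi lvqdc ifm wsry nnao jve pjsc

Answer: qibe
gyiiw
egg
zbii
gvwi
lvqdc
ifm
wsry
nnao
jve
pjsc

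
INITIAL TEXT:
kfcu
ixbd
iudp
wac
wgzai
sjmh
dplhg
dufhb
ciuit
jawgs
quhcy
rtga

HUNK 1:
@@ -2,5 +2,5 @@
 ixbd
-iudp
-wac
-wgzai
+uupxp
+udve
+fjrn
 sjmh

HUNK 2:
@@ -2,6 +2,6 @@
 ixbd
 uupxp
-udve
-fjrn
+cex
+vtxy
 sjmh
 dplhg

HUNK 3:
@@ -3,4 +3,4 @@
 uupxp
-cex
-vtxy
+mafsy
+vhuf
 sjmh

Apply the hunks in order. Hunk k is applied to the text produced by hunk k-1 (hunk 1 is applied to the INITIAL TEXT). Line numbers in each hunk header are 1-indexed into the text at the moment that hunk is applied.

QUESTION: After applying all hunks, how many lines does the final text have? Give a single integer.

Hunk 1: at line 2 remove [iudp,wac,wgzai] add [uupxp,udve,fjrn] -> 12 lines: kfcu ixbd uupxp udve fjrn sjmh dplhg dufhb ciuit jawgs quhcy rtga
Hunk 2: at line 2 remove [udve,fjrn] add [cex,vtxy] -> 12 lines: kfcu ixbd uupxp cex vtxy sjmh dplhg dufhb ciuit jawgs quhcy rtga
Hunk 3: at line 3 remove [cex,vtxy] add [mafsy,vhuf] -> 12 lines: kfcu ixbd uupxp mafsy vhuf sjmh dplhg dufhb ciuit jawgs quhcy rtga
Final line count: 12

Answer: 12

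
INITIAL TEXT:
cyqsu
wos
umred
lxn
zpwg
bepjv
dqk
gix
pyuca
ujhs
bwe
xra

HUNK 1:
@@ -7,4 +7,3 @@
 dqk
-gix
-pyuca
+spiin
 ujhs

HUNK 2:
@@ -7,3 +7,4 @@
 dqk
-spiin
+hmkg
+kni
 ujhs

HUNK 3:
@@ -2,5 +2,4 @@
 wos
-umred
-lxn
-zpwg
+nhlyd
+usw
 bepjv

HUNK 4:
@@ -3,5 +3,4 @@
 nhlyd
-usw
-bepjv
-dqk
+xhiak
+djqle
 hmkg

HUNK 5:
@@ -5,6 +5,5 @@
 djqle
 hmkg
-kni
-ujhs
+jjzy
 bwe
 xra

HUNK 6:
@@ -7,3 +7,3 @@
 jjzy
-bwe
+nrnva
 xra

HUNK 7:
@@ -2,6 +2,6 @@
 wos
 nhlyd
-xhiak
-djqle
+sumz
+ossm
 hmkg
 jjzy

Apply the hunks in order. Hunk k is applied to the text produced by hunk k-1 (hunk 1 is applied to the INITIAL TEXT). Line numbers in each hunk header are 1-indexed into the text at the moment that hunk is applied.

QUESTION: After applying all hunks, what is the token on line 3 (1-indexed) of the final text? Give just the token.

Answer: nhlyd

Derivation:
Hunk 1: at line 7 remove [gix,pyuca] add [spiin] -> 11 lines: cyqsu wos umred lxn zpwg bepjv dqk spiin ujhs bwe xra
Hunk 2: at line 7 remove [spiin] add [hmkg,kni] -> 12 lines: cyqsu wos umred lxn zpwg bepjv dqk hmkg kni ujhs bwe xra
Hunk 3: at line 2 remove [umred,lxn,zpwg] add [nhlyd,usw] -> 11 lines: cyqsu wos nhlyd usw bepjv dqk hmkg kni ujhs bwe xra
Hunk 4: at line 3 remove [usw,bepjv,dqk] add [xhiak,djqle] -> 10 lines: cyqsu wos nhlyd xhiak djqle hmkg kni ujhs bwe xra
Hunk 5: at line 5 remove [kni,ujhs] add [jjzy] -> 9 lines: cyqsu wos nhlyd xhiak djqle hmkg jjzy bwe xra
Hunk 6: at line 7 remove [bwe] add [nrnva] -> 9 lines: cyqsu wos nhlyd xhiak djqle hmkg jjzy nrnva xra
Hunk 7: at line 2 remove [xhiak,djqle] add [sumz,ossm] -> 9 lines: cyqsu wos nhlyd sumz ossm hmkg jjzy nrnva xra
Final line 3: nhlyd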